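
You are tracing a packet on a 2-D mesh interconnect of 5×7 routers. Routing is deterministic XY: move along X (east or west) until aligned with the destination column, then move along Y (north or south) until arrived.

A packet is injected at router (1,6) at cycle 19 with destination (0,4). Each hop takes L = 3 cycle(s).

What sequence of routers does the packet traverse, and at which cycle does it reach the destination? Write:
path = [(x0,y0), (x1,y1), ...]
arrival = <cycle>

t=19: at (1,6)
t=22: at (0,6) after W
t=25: at (0,5) after S
t=28: at (0,4) after S

path = [(1,6), (0,6), (0,5), (0,4)]
arrival = 28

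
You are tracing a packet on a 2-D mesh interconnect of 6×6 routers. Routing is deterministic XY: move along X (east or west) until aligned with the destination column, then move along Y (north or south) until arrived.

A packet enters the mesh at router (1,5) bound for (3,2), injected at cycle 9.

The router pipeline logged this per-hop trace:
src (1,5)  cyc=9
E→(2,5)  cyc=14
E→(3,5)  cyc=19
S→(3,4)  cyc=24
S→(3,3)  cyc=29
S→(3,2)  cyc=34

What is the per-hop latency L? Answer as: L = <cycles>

L = 5

From hop 0 (9) to hop 1 (14): +5 cycles.
Each hop adds L, hence L = 5.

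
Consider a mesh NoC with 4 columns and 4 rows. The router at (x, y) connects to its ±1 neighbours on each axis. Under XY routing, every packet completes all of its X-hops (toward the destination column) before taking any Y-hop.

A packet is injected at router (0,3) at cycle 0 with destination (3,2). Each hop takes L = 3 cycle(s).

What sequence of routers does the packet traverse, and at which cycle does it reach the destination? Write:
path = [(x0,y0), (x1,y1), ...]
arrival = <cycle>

path = [(0,3), (1,3), (2,3), (3,3), (3,2)]
arrival = 12

[0] x=0 y=3 t=0
[1] x=1 y=3 t=3 →E
[2] x=2 y=3 t=6 →E
[3] x=3 y=3 t=9 →E
[4] x=3 y=2 t=12 →S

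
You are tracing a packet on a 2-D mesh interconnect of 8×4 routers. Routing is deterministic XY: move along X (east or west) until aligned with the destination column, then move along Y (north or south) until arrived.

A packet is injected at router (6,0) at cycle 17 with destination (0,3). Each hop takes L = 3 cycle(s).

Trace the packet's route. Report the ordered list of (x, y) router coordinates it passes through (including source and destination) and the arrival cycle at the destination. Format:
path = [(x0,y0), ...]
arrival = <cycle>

[0] x=6 y=0 t=17
[1] x=5 y=0 t=20 →W
[2] x=4 y=0 t=23 →W
[3] x=3 y=0 t=26 →W
[4] x=2 y=0 t=29 →W
[5] x=1 y=0 t=32 →W
[6] x=0 y=0 t=35 →W
[7] x=0 y=1 t=38 →N
[8] x=0 y=2 t=41 →N
[9] x=0 y=3 t=44 →N

path = [(6,0), (5,0), (4,0), (3,0), (2,0), (1,0), (0,0), (0,1), (0,2), (0,3)]
arrival = 44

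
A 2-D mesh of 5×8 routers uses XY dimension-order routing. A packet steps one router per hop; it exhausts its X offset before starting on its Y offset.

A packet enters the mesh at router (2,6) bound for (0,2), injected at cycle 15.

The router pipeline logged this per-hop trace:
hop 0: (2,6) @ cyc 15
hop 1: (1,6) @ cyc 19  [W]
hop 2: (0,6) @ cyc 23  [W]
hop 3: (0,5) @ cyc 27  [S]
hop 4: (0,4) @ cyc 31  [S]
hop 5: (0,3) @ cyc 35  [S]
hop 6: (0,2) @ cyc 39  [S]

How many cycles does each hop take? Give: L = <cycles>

cyc[1] − cyc[0] = 19 − 15 = 4.
Each hop adds L, hence L = 4.

L = 4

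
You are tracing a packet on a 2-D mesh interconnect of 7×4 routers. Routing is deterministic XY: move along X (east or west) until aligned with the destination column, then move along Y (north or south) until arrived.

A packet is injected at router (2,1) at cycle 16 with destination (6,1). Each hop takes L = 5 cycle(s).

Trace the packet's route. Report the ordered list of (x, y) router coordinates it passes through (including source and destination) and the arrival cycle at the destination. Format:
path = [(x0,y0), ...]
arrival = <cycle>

src (2,1)  cyc=16
E→(3,1)  cyc=21
E→(4,1)  cyc=26
E→(5,1)  cyc=31
E→(6,1)  cyc=36

path = [(2,1), (3,1), (4,1), (5,1), (6,1)]
arrival = 36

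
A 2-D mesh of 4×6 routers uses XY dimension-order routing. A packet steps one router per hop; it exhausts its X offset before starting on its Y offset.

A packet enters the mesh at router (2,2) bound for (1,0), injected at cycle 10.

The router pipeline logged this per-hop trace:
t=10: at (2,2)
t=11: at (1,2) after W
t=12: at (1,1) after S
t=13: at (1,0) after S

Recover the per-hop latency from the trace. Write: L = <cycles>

L = 1

Δcyc across hop 0→1: 11 − 10 = 1.
That increment is L by definition: L = 1.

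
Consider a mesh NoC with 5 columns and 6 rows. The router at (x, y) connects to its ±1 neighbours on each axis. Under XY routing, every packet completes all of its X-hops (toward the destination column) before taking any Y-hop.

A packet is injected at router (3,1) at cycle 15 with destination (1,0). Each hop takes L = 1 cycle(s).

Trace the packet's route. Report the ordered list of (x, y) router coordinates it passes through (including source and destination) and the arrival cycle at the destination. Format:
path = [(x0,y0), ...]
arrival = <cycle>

path = [(3,1), (2,1), (1,1), (1,0)]
arrival = 18

src (3,1)  cyc=15
W→(2,1)  cyc=16
W→(1,1)  cyc=17
S→(1,0)  cyc=18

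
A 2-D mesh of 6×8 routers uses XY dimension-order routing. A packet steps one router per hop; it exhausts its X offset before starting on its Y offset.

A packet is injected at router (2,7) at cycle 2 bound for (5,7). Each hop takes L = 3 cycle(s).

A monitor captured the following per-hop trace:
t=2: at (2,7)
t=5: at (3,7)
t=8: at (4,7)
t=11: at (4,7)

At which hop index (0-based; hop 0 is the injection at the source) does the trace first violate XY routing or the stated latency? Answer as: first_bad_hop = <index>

first_bad_hop = 3

hop 1: step (+1,+0), +3 cyc — ok
hop 2: step (+1,+0), +3 cyc — ok
hop 3: step (+0,+0), +3 cyc — BAD: non-unit step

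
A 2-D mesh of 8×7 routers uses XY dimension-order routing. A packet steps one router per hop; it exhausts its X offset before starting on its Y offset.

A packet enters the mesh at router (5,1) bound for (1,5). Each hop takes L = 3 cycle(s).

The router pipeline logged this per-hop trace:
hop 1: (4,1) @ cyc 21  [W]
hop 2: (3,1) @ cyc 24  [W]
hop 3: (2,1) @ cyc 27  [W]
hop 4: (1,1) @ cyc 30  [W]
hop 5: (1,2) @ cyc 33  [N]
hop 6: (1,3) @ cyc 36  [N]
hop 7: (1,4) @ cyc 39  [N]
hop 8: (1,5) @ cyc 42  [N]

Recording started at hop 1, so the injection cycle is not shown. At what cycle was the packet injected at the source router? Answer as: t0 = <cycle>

t0 = 18

Hop 1 reached at cycle 21; hop k is at t0 + k·L.
Subtract one hop: t0 = 21 − 3 = 18.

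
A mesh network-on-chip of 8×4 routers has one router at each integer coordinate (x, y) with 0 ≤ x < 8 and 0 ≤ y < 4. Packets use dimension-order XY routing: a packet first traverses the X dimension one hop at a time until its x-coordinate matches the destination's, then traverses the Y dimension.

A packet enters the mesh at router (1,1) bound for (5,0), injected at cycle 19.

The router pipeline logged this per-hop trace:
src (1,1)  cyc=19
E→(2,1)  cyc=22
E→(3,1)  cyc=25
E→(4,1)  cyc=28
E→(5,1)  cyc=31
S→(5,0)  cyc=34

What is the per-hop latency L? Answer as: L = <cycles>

cyc[1] − cyc[0] = 22 − 19 = 3.
That increment is L by definition: L = 3.

L = 3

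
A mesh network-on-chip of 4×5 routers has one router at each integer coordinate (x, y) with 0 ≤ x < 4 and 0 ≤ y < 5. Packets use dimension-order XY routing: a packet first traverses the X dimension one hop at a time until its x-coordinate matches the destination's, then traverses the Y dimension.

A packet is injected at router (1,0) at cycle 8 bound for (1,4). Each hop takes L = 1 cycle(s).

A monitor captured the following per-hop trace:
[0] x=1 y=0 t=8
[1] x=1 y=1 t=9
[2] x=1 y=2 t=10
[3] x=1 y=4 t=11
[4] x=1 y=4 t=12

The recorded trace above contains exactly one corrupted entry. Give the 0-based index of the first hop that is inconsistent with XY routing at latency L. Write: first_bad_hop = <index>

first_bad_hop = 3

hop 1: step (+0,+1), +1 cyc — ok
hop 2: step (+0,+1), +1 cyc — ok
hop 3: step (+0,+2), +1 cyc — BAD: non-unit step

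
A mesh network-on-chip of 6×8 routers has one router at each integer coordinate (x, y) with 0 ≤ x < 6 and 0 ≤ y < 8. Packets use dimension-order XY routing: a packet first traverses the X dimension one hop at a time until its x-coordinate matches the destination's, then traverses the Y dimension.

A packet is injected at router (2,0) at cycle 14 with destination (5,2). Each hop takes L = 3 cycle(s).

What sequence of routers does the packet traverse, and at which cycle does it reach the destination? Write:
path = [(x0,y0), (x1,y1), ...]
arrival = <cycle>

path = [(2,0), (3,0), (4,0), (5,0), (5,1), (5,2)]
arrival = 29

t=14: at (2,0)
t=17: at (3,0) after E
t=20: at (4,0) after E
t=23: at (5,0) after E
t=26: at (5,1) after N
t=29: at (5,2) after N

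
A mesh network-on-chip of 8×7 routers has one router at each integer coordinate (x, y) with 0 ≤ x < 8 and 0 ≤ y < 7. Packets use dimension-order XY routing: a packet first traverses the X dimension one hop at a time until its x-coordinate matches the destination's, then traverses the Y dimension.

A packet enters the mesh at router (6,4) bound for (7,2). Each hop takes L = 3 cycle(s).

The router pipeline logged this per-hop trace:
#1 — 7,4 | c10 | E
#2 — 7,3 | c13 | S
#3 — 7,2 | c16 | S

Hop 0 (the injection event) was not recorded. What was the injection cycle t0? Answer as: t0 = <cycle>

t0 = 7

The first recorded entry is hop 1 at cycle 10.
So t0 = 10 − 1·3 = 7.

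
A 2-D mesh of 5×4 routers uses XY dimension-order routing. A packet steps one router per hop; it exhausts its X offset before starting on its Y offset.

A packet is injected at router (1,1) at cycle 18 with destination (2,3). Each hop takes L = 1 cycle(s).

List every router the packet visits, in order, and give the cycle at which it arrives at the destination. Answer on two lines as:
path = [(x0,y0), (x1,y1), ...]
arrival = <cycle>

path = [(1,1), (2,1), (2,2), (2,3)]
arrival = 21

#0 — 1,1 | c18
#1 — 2,1 | c19 | E
#2 — 2,2 | c20 | N
#3 — 2,3 | c21 | N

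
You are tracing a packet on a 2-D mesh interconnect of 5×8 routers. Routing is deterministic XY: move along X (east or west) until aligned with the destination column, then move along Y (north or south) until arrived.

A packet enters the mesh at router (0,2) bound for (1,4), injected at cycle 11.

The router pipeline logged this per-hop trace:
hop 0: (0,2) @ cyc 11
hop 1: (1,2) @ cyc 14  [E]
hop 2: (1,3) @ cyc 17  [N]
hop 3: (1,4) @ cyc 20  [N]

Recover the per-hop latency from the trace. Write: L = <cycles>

From hop 0 (11) to hop 1 (14): +3 cycles.
Each hop adds L, hence L = 3.

L = 3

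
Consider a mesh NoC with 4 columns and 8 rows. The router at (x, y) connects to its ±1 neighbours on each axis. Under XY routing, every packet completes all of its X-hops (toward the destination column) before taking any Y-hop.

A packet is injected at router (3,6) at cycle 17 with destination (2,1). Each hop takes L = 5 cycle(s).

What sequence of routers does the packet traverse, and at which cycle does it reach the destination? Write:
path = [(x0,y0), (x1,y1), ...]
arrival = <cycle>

path = [(3,6), (2,6), (2,5), (2,4), (2,3), (2,2), (2,1)]
arrival = 47

#0 — 3,6 | c17
#1 — 2,6 | c22 | W
#2 — 2,5 | c27 | S
#3 — 2,4 | c32 | S
#4 — 2,3 | c37 | S
#5 — 2,2 | c42 | S
#6 — 2,1 | c47 | S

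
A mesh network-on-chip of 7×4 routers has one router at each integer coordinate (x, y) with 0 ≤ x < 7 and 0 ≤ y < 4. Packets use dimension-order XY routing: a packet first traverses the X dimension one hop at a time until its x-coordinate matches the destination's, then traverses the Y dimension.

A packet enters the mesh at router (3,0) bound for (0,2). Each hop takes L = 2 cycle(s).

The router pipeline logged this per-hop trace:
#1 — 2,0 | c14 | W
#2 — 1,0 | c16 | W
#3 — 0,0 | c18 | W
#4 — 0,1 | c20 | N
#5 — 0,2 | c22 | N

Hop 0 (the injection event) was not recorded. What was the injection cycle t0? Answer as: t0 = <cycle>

t0 = 12

At hop 1 the cycle is 14; in general cyc_k = t0 + kL.
So t0 = 14 − 1·2 = 12.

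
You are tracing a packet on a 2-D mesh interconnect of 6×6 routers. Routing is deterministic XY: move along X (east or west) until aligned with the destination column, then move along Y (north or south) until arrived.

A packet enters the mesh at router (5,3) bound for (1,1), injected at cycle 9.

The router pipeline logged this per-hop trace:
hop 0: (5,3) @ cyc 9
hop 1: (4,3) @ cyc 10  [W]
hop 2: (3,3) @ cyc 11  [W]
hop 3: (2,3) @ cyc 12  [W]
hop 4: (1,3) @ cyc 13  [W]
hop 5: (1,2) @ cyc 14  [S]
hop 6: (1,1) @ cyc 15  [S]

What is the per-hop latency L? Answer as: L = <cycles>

L = 1

Between hops 0 and 1 the cycle counter advances 10 − 9 = 1.
One hop costs L cycles, so L = 1.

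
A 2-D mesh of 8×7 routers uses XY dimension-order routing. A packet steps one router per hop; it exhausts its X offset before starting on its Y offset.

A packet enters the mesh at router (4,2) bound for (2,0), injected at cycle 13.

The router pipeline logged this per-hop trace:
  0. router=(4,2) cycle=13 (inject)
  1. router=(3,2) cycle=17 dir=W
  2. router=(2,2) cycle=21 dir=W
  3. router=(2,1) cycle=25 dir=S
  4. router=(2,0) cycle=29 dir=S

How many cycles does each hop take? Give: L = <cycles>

L = 4

Between hops 0 and 1 the cycle counter advances 17 − 13 = 4.
Each hop adds L, hence L = 4.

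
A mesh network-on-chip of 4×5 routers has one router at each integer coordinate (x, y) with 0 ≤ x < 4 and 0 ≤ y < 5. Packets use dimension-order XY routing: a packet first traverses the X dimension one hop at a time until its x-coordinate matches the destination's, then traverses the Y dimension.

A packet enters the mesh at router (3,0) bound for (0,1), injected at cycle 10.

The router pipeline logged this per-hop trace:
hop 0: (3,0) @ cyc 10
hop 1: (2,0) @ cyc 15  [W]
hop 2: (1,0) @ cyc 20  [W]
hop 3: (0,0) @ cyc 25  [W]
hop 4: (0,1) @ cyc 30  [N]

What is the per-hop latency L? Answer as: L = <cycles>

L = 5

Between hops 0 and 1 the cycle counter advances 15 − 10 = 5.
Each hop adds L, hence L = 5.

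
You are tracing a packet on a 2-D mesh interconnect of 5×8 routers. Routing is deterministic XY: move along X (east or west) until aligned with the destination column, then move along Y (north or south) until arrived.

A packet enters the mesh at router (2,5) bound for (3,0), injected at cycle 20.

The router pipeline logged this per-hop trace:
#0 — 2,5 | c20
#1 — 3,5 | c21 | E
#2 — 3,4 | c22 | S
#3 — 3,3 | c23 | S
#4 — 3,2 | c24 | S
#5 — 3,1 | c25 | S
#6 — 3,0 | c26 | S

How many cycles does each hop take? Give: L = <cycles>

cyc[1] − cyc[0] = 21 − 20 = 1.
That increment is L by definition: L = 1.

L = 1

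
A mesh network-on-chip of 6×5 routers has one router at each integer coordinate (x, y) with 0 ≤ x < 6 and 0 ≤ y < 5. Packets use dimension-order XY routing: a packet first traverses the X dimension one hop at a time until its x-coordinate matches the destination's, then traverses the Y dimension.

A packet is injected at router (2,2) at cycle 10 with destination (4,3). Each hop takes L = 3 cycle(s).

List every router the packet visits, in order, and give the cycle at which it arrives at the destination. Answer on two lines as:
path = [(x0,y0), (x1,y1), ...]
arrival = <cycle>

hop 0: (2,2) @ cyc 10
hop 1: (3,2) @ cyc 13  [E]
hop 2: (4,2) @ cyc 16  [E]
hop 3: (4,3) @ cyc 19  [N]

path = [(2,2), (3,2), (4,2), (4,3)]
arrival = 19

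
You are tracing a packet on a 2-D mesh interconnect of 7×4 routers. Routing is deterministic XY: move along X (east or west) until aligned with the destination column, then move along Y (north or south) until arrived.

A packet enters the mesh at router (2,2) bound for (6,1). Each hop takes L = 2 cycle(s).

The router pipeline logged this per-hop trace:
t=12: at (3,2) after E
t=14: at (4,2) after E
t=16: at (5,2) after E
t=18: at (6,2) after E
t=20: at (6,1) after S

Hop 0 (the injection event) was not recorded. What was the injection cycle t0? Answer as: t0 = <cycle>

t0 = 10

Hop 1 reached at cycle 12; hop k is at t0 + k·L.
Therefore t0 = 12 − L = 10.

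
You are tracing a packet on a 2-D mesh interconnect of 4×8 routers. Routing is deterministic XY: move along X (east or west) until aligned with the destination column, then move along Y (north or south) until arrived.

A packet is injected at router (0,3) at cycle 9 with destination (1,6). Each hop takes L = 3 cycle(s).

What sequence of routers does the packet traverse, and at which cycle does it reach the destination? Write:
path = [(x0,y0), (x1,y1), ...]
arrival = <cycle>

path = [(0,3), (1,3), (1,4), (1,5), (1,6)]
arrival = 21

hop 0: (0,3) @ cyc 9
hop 1: (1,3) @ cyc 12  [E]
hop 2: (1,4) @ cyc 15  [N]
hop 3: (1,5) @ cyc 18  [N]
hop 4: (1,6) @ cyc 21  [N]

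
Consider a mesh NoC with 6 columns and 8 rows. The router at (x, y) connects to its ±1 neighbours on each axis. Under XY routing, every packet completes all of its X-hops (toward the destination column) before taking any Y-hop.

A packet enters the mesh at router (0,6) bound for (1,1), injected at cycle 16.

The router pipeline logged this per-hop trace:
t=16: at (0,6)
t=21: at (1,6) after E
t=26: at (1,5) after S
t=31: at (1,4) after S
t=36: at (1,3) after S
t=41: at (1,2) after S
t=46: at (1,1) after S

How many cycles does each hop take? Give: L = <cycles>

L = 5

cyc[1] − cyc[0] = 21 − 16 = 5.
One hop costs L cycles, so L = 5.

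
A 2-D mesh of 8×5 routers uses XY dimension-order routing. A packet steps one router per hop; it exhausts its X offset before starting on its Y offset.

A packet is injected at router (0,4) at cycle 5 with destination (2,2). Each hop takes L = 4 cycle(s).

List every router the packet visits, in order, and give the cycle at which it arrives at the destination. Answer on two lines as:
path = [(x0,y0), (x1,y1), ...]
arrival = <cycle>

path = [(0,4), (1,4), (2,4), (2,3), (2,2)]
arrival = 21

t=5: at (0,4)
t=9: at (1,4) after E
t=13: at (2,4) after E
t=17: at (2,3) after S
t=21: at (2,2) after S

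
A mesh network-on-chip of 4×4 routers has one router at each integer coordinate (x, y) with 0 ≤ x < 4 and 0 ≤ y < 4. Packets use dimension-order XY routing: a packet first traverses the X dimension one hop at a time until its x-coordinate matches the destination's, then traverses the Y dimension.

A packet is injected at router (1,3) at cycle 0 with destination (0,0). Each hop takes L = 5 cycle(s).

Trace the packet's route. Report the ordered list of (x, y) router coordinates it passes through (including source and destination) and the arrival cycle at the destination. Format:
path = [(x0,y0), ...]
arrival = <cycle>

hop 0: (1,3) @ cyc 0
hop 1: (0,3) @ cyc 5  [W]
hop 2: (0,2) @ cyc 10  [S]
hop 3: (0,1) @ cyc 15  [S]
hop 4: (0,0) @ cyc 20  [S]

path = [(1,3), (0,3), (0,2), (0,1), (0,0)]
arrival = 20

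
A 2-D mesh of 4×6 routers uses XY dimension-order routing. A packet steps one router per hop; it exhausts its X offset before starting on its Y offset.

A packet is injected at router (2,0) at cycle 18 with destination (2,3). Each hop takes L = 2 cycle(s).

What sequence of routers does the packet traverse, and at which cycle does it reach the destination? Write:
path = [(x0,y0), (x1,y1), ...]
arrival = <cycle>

path = [(2,0), (2,1), (2,2), (2,3)]
arrival = 24

[0] x=2 y=0 t=18
[1] x=2 y=1 t=20 →N
[2] x=2 y=2 t=22 →N
[3] x=2 y=3 t=24 →N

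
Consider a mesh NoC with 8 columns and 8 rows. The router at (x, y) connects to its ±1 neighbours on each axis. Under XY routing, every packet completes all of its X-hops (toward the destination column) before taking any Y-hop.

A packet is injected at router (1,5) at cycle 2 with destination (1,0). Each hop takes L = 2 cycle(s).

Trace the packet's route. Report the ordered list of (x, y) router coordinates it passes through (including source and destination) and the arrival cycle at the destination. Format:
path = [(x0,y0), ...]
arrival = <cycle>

path = [(1,5), (1,4), (1,3), (1,2), (1,1), (1,0)]
arrival = 12

src (1,5)  cyc=2
S→(1,4)  cyc=4
S→(1,3)  cyc=6
S→(1,2)  cyc=8
S→(1,1)  cyc=10
S→(1,0)  cyc=12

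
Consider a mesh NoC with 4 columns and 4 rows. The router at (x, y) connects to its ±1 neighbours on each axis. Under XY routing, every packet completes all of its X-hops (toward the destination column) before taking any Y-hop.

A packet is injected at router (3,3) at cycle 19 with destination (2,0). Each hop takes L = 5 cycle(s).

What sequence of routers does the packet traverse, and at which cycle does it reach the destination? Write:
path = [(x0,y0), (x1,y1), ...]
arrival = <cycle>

path = [(3,3), (2,3), (2,2), (2,1), (2,0)]
arrival = 39

  0. router=(3,3) cycle=19 (inject)
  1. router=(2,3) cycle=24 dir=W
  2. router=(2,2) cycle=29 dir=S
  3. router=(2,1) cycle=34 dir=S
  4. router=(2,0) cycle=39 dir=S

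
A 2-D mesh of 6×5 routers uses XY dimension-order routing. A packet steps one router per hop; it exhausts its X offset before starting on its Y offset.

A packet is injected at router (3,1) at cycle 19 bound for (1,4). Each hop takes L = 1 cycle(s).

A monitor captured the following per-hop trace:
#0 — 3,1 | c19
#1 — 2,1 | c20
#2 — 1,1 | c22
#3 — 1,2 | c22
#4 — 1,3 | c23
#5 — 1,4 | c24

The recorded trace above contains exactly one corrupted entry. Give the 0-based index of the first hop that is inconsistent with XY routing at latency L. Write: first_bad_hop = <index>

first_bad_hop = 2

hop 1: step (-1,+0), +1 cyc — ok
hop 2: step (-1,+0), +2 cyc — BAD: Δcyc=2≠L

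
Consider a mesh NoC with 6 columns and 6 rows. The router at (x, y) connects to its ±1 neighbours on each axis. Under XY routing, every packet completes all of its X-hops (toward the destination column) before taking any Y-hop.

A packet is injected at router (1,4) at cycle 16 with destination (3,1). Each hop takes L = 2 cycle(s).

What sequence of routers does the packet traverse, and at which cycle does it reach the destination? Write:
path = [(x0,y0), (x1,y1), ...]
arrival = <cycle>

path = [(1,4), (2,4), (3,4), (3,3), (3,2), (3,1)]
arrival = 26

t=16: at (1,4)
t=18: at (2,4) after E
t=20: at (3,4) after E
t=22: at (3,3) after S
t=24: at (3,2) after S
t=26: at (3,1) after S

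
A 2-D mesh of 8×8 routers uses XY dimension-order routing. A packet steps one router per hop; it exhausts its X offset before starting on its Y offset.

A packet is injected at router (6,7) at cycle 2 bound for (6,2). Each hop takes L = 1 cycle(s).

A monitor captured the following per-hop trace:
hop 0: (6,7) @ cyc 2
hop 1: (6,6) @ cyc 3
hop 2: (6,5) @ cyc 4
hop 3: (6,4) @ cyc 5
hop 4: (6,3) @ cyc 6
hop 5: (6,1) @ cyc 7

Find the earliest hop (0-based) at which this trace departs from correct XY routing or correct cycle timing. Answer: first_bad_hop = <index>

[1] (+0,-1) / 1c ⇒ ok
[2] (+0,-1) / 1c ⇒ ok
[3] (+0,-1) / 1c ⇒ ok
[4] (+0,-1) / 1c ⇒ ok
[5] (+0,-2) / 1c ⇒ BAD: non-unit step

first_bad_hop = 5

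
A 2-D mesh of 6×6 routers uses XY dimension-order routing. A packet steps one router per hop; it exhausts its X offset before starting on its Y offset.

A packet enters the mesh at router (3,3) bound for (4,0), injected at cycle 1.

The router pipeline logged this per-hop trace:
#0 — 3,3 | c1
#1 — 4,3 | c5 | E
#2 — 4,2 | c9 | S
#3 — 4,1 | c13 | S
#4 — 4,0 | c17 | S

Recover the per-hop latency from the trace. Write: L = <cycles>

L = 4

Between hops 0 and 1 the cycle counter advances 5 − 1 = 4.
That increment is L by definition: L = 4.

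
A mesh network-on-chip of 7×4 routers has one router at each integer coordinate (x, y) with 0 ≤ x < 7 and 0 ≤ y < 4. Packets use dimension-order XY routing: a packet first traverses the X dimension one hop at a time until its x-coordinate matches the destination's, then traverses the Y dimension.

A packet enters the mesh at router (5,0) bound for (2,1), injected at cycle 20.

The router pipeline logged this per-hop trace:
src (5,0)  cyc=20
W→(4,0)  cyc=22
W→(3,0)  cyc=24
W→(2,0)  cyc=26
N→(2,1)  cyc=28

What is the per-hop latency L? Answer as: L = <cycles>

From hop 0 (20) to hop 1 (22): +2 cycles.
One hop costs L cycles, so L = 2.

L = 2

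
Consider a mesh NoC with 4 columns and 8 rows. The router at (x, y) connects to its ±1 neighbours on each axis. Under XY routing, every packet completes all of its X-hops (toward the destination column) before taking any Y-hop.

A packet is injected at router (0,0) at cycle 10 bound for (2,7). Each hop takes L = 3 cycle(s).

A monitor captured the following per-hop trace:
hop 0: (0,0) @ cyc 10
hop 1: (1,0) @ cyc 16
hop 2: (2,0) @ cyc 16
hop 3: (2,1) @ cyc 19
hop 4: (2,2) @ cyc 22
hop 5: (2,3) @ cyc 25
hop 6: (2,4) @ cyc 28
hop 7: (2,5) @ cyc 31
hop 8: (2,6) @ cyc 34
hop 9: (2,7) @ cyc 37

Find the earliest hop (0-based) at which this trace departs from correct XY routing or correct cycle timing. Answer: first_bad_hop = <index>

check 1→ d=(1,0) cyc+6: BAD: Δcyc=6≠L

first_bad_hop = 1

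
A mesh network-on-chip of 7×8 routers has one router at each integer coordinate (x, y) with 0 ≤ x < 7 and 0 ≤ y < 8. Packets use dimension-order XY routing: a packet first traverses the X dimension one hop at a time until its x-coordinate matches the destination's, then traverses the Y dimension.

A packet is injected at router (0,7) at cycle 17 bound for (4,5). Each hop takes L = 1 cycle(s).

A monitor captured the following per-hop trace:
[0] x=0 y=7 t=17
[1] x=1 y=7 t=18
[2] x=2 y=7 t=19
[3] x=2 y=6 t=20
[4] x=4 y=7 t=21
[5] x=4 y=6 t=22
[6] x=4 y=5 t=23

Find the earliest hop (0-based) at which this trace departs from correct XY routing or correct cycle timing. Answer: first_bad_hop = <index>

hop 1: step (+1,+0), +1 cyc — ok
hop 2: step (+1,+0), +1 cyc — ok
hop 3: step (+0,-1), +1 cyc — BAD: Y-move but x=2≠4

first_bad_hop = 3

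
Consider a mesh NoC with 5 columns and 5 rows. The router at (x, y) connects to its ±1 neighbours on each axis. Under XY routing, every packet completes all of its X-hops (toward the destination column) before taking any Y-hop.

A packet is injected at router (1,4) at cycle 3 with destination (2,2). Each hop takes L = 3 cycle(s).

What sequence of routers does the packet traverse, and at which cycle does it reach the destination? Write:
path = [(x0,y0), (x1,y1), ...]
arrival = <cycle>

t=3: at (1,4)
t=6: at (2,4) after E
t=9: at (2,3) after S
t=12: at (2,2) after S

path = [(1,4), (2,4), (2,3), (2,2)]
arrival = 12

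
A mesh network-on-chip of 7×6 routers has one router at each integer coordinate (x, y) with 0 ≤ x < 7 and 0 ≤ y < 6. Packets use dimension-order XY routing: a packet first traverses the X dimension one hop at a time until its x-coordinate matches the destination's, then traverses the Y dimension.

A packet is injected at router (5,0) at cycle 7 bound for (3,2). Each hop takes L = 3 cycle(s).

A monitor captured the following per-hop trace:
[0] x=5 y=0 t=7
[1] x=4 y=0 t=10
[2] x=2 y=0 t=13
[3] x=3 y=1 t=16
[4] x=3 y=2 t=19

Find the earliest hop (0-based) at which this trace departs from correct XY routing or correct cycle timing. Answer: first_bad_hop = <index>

first_bad_hop = 2

  1: Δx=-1 Δy=+0 Δt=3 [ok]
  2: Δx=-2 Δy=+0 Δt=3 [BAD: non-unit step]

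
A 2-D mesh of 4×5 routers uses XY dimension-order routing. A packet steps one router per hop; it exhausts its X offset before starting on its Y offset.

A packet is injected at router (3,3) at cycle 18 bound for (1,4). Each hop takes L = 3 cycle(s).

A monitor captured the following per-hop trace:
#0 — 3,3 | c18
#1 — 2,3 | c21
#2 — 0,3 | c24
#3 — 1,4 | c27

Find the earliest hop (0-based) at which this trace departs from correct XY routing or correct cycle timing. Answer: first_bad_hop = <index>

first_bad_hop = 2

  1: Δx=-1 Δy=+0 Δt=3 [ok]
  2: Δx=-2 Δy=+0 Δt=3 [BAD: non-unit step]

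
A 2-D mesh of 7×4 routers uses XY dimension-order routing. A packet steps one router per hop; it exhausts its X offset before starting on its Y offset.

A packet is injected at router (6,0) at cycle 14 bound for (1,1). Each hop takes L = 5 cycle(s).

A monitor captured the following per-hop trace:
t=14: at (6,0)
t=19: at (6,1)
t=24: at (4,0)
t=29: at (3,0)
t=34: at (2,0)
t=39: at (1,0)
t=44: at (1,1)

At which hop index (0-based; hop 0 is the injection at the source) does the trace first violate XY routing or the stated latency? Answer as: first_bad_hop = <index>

first_bad_hop = 1

  1: Δx=+0 Δy=+1 Δt=5 [BAD: Y-move but x=6≠1]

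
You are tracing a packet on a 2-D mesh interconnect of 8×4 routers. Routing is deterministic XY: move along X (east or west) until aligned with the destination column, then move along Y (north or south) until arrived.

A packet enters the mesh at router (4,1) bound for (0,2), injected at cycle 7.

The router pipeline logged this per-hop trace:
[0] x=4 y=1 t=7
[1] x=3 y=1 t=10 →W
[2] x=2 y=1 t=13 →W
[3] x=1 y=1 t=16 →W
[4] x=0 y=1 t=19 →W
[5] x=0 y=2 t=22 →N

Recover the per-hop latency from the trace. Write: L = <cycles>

L = 3

cyc[1] − cyc[0] = 10 − 7 = 3.
One hop costs L cycles, so L = 3.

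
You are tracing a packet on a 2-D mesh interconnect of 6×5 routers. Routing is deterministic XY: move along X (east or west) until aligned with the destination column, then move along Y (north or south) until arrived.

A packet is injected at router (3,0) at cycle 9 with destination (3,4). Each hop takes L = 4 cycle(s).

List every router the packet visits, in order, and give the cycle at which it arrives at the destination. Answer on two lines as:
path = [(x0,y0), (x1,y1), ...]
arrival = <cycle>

path = [(3,0), (3,1), (3,2), (3,3), (3,4)]
arrival = 25

[0] x=3 y=0 t=9
[1] x=3 y=1 t=13 →N
[2] x=3 y=2 t=17 →N
[3] x=3 y=3 t=21 →N
[4] x=3 y=4 t=25 →N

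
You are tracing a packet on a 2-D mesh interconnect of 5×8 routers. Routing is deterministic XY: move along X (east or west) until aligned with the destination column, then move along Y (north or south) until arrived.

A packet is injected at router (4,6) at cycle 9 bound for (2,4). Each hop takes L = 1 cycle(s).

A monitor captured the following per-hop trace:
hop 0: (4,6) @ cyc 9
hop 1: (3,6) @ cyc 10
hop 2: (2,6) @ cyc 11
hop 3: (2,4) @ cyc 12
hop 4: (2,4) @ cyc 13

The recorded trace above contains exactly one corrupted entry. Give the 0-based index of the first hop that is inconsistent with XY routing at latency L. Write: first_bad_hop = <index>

first_bad_hop = 3

  1: Δx=-1 Δy=+0 Δt=1 [ok]
  2: Δx=-1 Δy=+0 Δt=1 [ok]
  3: Δx=+0 Δy=-2 Δt=1 [BAD: non-unit step]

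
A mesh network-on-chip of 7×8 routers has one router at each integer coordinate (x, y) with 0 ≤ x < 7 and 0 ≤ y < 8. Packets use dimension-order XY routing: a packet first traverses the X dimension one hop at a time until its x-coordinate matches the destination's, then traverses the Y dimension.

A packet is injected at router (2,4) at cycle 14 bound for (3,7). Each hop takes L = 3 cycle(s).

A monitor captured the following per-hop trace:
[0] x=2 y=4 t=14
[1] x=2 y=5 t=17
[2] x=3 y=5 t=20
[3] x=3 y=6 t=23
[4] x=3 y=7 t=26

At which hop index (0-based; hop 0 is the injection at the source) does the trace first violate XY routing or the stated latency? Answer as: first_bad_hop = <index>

first_bad_hop = 1

  1: Δx=+0 Δy=+1 Δt=3 [BAD: Y-move but x=2≠3]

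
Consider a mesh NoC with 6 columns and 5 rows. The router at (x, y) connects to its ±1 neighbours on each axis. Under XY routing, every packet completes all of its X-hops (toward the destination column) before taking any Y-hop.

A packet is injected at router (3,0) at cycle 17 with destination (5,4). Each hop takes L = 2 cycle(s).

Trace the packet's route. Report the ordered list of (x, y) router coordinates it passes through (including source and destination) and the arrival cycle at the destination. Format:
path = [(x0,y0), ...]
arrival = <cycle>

  0. router=(3,0) cycle=17 (inject)
  1. router=(4,0) cycle=19 dir=E
  2. router=(5,0) cycle=21 dir=E
  3. router=(5,1) cycle=23 dir=N
  4. router=(5,2) cycle=25 dir=N
  5. router=(5,3) cycle=27 dir=N
  6. router=(5,4) cycle=29 dir=N

path = [(3,0), (4,0), (5,0), (5,1), (5,2), (5,3), (5,4)]
arrival = 29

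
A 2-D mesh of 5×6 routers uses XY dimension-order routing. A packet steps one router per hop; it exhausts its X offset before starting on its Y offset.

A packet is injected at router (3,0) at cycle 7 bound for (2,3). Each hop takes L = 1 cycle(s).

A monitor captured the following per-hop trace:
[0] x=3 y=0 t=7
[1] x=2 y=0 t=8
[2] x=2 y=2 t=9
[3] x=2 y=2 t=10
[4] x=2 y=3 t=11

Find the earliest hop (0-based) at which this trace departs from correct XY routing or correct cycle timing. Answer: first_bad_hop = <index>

hop 1: step (-1,+0), +1 cyc — ok
hop 2: step (+0,+2), +1 cyc — BAD: non-unit step

first_bad_hop = 2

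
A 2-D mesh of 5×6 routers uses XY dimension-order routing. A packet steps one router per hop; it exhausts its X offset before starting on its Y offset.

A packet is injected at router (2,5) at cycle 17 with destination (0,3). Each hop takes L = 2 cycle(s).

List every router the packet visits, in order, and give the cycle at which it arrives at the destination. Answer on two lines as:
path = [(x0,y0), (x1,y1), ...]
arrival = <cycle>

[0] x=2 y=5 t=17
[1] x=1 y=5 t=19 →W
[2] x=0 y=5 t=21 →W
[3] x=0 y=4 t=23 →S
[4] x=0 y=3 t=25 →S

path = [(2,5), (1,5), (0,5), (0,4), (0,3)]
arrival = 25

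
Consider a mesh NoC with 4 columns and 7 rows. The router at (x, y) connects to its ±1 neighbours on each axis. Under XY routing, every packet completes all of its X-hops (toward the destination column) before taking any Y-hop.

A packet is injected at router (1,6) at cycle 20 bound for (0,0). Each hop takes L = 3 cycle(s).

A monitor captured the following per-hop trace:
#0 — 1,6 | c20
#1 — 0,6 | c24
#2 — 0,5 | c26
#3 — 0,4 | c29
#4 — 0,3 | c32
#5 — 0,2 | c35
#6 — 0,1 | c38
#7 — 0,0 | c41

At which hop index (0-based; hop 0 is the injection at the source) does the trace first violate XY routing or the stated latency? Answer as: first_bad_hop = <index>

check 1→ d=(-1,0) cyc+4: BAD: Δcyc=4≠L

first_bad_hop = 1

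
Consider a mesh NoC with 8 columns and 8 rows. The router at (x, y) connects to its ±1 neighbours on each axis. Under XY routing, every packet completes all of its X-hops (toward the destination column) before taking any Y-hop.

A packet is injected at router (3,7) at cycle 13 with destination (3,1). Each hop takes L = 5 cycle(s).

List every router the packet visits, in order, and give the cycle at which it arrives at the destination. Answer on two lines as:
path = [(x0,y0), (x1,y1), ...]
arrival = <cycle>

path = [(3,7), (3,6), (3,5), (3,4), (3,3), (3,2), (3,1)]
arrival = 43

hop 0: (3,7) @ cyc 13
hop 1: (3,6) @ cyc 18  [S]
hop 2: (3,5) @ cyc 23  [S]
hop 3: (3,4) @ cyc 28  [S]
hop 4: (3,3) @ cyc 33  [S]
hop 5: (3,2) @ cyc 38  [S]
hop 6: (3,1) @ cyc 43  [S]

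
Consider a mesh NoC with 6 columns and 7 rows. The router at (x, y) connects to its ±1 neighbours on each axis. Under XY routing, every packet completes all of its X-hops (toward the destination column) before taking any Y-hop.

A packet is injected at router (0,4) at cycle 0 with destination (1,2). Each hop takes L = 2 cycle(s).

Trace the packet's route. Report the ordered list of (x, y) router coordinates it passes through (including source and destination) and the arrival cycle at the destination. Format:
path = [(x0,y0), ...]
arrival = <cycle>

path = [(0,4), (1,4), (1,3), (1,2)]
arrival = 6

hop 0: (0,4) @ cyc 0
hop 1: (1,4) @ cyc 2  [E]
hop 2: (1,3) @ cyc 4  [S]
hop 3: (1,2) @ cyc 6  [S]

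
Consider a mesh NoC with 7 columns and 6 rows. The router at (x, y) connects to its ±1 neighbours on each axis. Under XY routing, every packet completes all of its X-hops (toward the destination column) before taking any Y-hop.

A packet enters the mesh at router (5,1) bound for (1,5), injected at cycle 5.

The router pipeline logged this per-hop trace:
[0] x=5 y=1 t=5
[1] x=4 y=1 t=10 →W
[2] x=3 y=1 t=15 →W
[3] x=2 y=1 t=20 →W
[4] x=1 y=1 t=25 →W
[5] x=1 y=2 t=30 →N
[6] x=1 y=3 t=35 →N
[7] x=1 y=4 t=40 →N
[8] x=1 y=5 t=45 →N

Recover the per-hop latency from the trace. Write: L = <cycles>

L = 5

Between hops 0 and 1 the cycle counter advances 10 − 5 = 5.
That increment is L by definition: L = 5.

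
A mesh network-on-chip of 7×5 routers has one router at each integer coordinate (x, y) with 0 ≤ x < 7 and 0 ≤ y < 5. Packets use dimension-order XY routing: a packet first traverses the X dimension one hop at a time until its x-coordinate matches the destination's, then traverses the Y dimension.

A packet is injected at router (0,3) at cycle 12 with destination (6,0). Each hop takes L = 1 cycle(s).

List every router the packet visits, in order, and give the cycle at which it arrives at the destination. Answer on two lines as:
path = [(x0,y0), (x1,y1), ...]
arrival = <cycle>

src (0,3)  cyc=12
E→(1,3)  cyc=13
E→(2,3)  cyc=14
E→(3,3)  cyc=15
E→(4,3)  cyc=16
E→(5,3)  cyc=17
E→(6,3)  cyc=18
S→(6,2)  cyc=19
S→(6,1)  cyc=20
S→(6,0)  cyc=21

path = [(0,3), (1,3), (2,3), (3,3), (4,3), (5,3), (6,3), (6,2), (6,1), (6,0)]
arrival = 21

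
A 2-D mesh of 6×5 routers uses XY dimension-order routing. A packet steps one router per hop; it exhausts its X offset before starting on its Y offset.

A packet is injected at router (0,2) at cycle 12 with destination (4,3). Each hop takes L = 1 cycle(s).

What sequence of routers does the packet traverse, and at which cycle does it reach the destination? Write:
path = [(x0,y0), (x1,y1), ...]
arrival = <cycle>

path = [(0,2), (1,2), (2,2), (3,2), (4,2), (4,3)]
arrival = 17

#0 — 0,2 | c12
#1 — 1,2 | c13 | E
#2 — 2,2 | c14 | E
#3 — 3,2 | c15 | E
#4 — 4,2 | c16 | E
#5 — 4,3 | c17 | N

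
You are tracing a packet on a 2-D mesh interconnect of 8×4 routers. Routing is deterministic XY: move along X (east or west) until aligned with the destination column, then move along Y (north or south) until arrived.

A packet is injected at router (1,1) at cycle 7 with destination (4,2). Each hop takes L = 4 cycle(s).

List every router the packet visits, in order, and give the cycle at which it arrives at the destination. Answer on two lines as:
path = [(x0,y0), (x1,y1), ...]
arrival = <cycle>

path = [(1,1), (2,1), (3,1), (4,1), (4,2)]
arrival = 23

hop 0: (1,1) @ cyc 7
hop 1: (2,1) @ cyc 11  [E]
hop 2: (3,1) @ cyc 15  [E]
hop 3: (4,1) @ cyc 19  [E]
hop 4: (4,2) @ cyc 23  [N]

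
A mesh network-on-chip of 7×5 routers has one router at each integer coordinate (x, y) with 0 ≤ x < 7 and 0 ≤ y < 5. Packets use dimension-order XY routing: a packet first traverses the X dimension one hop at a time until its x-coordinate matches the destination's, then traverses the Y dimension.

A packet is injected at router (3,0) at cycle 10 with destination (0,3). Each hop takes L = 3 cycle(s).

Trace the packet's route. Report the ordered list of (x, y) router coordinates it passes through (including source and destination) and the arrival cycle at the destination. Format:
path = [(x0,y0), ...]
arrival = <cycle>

#0 — 3,0 | c10
#1 — 2,0 | c13 | W
#2 — 1,0 | c16 | W
#3 — 0,0 | c19 | W
#4 — 0,1 | c22 | N
#5 — 0,2 | c25 | N
#6 — 0,3 | c28 | N

path = [(3,0), (2,0), (1,0), (0,0), (0,1), (0,2), (0,3)]
arrival = 28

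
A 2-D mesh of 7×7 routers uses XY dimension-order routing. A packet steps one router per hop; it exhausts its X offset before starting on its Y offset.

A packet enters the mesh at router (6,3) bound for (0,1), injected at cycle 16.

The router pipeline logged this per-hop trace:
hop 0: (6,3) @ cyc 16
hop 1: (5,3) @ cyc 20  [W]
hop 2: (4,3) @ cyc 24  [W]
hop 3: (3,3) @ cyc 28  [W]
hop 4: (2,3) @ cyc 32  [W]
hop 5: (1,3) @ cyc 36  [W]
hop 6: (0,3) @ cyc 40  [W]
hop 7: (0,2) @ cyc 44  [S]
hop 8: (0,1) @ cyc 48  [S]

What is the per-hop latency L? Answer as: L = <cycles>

L = 4

From hop 0 (16) to hop 1 (20): +4 cycles.
Per-hop latency L = Δcyc = 4.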